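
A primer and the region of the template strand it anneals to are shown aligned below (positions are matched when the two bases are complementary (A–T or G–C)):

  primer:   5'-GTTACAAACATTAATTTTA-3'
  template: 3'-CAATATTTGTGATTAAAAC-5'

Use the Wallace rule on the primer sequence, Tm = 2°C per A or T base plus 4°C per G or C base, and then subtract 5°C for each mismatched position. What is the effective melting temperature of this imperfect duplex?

Primer base counts: A=8, T=8, G=1, C=2 → A+T=16, G+C=3
Perfect-match Tm = 2(16) + 4(3) = 32 + 12 = 44°C
Mismatches (positions where the bases are not complementary): 3 (at positions 5, 11, 19)
Effective Tm = 44 − 3×5 = 44 − 15 = 29°C

29°C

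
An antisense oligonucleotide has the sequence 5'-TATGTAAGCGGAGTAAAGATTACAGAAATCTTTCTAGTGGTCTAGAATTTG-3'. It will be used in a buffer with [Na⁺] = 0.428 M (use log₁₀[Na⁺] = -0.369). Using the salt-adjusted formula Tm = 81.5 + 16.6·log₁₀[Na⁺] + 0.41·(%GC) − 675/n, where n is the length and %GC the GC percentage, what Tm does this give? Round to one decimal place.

75.8°C

Length n = 51. Counting bases: G=12, C=5, T=17, A=17
G+C = 17, so %GC = 17/51 × 100 = 33.333%
Salt term: 16.6 × (-0.369) = -6.125
GC term: 0.41 × 33.333 = 13.667; length term: −675/51 = −13.235
Tm = 81.5 + (-6.125) + 13.667 − 13.235 = 75.807 → 75.8°C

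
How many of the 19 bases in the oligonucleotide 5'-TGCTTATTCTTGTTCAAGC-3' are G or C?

G=3, A=3, T=9, C=4
G+C = 3 + 4 = 7

7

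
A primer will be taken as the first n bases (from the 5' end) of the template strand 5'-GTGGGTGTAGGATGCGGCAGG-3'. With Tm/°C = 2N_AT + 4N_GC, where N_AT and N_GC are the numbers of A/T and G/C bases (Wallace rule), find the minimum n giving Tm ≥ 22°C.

n = 7

First 6 bases: GTGGGT → Tm = 20°C (< 22°C)
First 7 bases: GTGGGTG → Tm = 24°C (≥ 22°C)
Since every base adds ≥2°C, Tm only increases with n, so the threshold is first crossed at n = 7.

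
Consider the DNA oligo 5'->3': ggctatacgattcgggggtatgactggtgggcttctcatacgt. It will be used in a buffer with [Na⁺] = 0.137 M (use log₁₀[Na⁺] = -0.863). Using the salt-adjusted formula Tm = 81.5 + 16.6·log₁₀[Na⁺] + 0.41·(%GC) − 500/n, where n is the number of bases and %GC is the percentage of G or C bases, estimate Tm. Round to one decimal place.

Length n = 43. T=13, C=8, G=15, A=7
G+C = 23, so %GC = 23/43 × 100 = 53.488%
Salt term: 16.6 × (-0.863) = -14.326
GC term: 0.41 × 53.488 = 21.93; length term: −500/43 = −11.628
Tm = 81.5 + (-14.326) + 21.93 − 11.628 = 77.476 → 77.5°C

77.5°C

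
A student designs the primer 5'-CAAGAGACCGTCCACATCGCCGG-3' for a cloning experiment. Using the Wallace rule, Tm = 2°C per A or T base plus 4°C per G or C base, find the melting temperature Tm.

76°C

Scanning the sequence gives T=2, G=6, C=9, A=6.
AT pairs contribute 8, GC pairs contribute 15.
Tm = 2(8) + 4(15) = 16 + 60 = 76°C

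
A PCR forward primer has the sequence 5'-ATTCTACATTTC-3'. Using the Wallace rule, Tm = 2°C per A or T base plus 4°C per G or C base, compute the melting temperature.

Counting bases: G=0, C=3, T=6, A=3
A+T = 9, G+C = 3
Tm = 4·3 + 2·9 = 12 + 18 = 30°C

30°C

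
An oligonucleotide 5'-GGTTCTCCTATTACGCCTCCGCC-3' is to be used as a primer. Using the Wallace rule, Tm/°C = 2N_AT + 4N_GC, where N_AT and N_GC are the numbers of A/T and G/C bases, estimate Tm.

G=4, A=2, C=10, T=7
A+T = 9, G+C = 14
Tm = 4·14 + 2·9 = 56 + 18 = 74°C

74°C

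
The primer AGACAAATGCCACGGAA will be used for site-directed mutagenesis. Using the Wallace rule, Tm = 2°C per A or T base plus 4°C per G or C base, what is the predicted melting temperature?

T=1, C=4, G=4, A=8
AT pairs contribute 9, GC pairs contribute 8.
Tm = 2(9) + 4(8) = 18 + 32 = 50°C

50°C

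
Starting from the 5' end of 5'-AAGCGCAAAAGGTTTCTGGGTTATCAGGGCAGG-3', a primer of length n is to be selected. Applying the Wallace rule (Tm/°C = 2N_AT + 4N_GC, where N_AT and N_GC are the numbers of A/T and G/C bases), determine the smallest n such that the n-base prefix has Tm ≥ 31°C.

First 10 bases: AAGCGCAAAA → Tm = 28°C (< 31°C)
First 11 bases: AAGCGCAAAAG → Tm = 32°C (≥ 31°C)
Each additional base adds 2°C (A/T) or 4°C (G/C), so Tm is non-decreasing in n; n = 11 is the first length to reach 31°C.

n = 11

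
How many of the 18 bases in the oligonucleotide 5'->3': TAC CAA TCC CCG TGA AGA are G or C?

9

Base counts: T=3, C=6, A=6, G=3
G+C = 3 + 6 = 9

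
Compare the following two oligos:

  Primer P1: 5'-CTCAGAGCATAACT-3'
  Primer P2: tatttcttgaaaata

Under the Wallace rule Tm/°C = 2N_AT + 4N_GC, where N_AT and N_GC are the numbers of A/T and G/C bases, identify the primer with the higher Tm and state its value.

Primer P1, 40°C

Primer P1: A+T=8, G+C=6 → Tm = 2(8)+4(6) = 40°C
Primer P2: A+T=13, G+C=2 → Tm = 2(13)+4(2) = 34°C
40°C vs 34°C → primer P1 is higher.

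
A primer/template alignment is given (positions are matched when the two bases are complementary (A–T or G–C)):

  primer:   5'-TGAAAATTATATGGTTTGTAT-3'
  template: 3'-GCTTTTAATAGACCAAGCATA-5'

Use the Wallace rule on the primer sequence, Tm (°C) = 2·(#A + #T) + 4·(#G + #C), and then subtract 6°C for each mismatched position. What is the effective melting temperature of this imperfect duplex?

Primer base counts: A=7, T=10, G=4, C=0 → A+T=17, G+C=4
Perfect-match Tm = 2(17) + 4(4) = 34 + 16 = 50°C
Mismatches (positions where the bases are not complementary): 3 (at positions 1, 11, 17)
Effective Tm = 50 − 3×6 = 50 − 18 = 32°C

32°C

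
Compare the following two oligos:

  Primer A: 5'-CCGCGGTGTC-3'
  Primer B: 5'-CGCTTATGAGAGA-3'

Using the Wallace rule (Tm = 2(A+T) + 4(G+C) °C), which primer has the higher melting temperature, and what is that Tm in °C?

Primer A: A+T=2, G+C=8 → Tm = 2(2)+4(8) = 36°C
Primer B: A+T=7, G+C=6 → Tm = 2(7)+4(6) = 38°C
36°C vs 38°C → primer B is higher.

Primer B, 38°C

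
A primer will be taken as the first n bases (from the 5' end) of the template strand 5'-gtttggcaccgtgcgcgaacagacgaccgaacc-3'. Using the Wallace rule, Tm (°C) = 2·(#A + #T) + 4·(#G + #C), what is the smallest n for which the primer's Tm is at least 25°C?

First 8 bases: GTTTGGCA → Tm = 24°C (< 25°C)
First 9 bases: GTTTGGCAC → Tm = 28°C (≥ 25°C)
Each additional base adds 2°C (A/T) or 4°C (G/C), so Tm is non-decreasing in n; n = 9 is the first length to reach 25°C.

n = 9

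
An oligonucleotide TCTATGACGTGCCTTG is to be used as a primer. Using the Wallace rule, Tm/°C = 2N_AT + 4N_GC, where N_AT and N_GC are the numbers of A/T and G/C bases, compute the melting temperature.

Scanning the sequence gives G=4, C=4, T=6, A=2.
AT pairs contribute 8, GC pairs contribute 8.
Tm = 4·8 + 2·8 = 32 + 16 = 48°C

48°C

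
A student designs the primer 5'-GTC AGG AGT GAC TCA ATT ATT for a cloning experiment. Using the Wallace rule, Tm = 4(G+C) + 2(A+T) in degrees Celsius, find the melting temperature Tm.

58°C

Counting bases: C=3, G=5, A=6, T=7
AT pairs contribute 13, GC pairs contribute 8.
Tm = 2×13 + 4×8 = 58°C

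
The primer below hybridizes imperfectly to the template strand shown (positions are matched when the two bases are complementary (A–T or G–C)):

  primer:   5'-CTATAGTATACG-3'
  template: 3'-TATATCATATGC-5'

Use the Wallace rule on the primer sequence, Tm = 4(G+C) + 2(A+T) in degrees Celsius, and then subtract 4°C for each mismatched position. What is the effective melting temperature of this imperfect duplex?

28°C

Primer base counts: A=4, T=4, G=2, C=2 → A+T=8, G+C=4
Perfect-match Tm = 2(8) + 4(4) = 16 + 16 = 32°C
Mismatches (positions where the bases are not complementary): 1 (at position 1)
Effective Tm = 32 − 1×4 = 32 − 4 = 28°C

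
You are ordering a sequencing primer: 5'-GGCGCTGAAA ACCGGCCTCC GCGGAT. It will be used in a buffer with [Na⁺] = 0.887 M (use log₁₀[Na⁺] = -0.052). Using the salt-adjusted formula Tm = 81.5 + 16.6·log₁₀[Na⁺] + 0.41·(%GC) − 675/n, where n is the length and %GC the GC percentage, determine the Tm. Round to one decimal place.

Length n = 26. Scanning the sequence gives C=9, G=9, T=3, A=5.
G+C = 18, so %GC = 18/26 × 100 = 69.231%
Salt term: 16.6 × (-0.052) = -0.863
GC term: 0.41 × 69.231 = 28.385; length term: −675/26 = −25.962
Tm = 81.5 + (-0.863) + 28.385 − 25.962 = 83.06 → 83.1°C

83.1°C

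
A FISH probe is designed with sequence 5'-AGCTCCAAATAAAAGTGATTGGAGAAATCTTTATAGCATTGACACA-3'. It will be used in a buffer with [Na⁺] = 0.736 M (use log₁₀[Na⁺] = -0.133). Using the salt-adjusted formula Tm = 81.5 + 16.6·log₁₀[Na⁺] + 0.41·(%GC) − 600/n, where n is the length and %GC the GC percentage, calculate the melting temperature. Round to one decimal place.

Length n = 46. Scanning the sequence gives G=8, T=12, C=7, A=19.
G+C = 15, so %GC = 15/46 × 100 = 32.609%
Salt term: 16.6 × (-0.133) = -2.208
GC term: 0.41 × 32.609 = 13.37; length term: −600/46 = −13.043
Tm = 81.5 + (-2.208) + 13.37 − 13.043 = 79.619 → 79.6°C

79.6°C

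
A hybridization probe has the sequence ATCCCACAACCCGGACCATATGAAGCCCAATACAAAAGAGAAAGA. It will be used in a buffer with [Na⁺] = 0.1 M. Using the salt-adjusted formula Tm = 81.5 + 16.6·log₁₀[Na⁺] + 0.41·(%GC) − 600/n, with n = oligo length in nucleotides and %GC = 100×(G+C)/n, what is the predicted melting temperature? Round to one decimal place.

69.8°C

Length n = 45. Base counts: C=13, G=7, T=4, A=21
G+C = 20, so %GC = 20/45 × 100 = 44.444%
Salt term: 16.6 × (-1) = -16.6
GC term: 0.41 × 44.444 = 18.222; length term: −600/45 = −13.333
Tm = 81.5 + (-16.6) + 18.222 − 13.333 = 69.789 → 69.8°C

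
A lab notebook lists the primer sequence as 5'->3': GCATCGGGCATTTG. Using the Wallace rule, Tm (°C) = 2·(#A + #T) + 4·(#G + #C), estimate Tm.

Scanning the sequence gives C=3, G=5, T=4, A=2.
AT pairs contribute 6, GC pairs contribute 8.
Tm = 4·8 + 2·6 = 32 + 12 = 44°C

44°C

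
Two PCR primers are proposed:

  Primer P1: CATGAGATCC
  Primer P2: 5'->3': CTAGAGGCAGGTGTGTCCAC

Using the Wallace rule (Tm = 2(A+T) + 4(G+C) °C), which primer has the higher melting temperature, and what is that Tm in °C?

Primer P2, 64°C

Primer P1: A+T=5, G+C=5 → Tm = 2(5)+4(5) = 30°C
Primer P2: A+T=8, G+C=12 → Tm = 2(8)+4(12) = 64°C
30°C vs 64°C → primer P2 is higher.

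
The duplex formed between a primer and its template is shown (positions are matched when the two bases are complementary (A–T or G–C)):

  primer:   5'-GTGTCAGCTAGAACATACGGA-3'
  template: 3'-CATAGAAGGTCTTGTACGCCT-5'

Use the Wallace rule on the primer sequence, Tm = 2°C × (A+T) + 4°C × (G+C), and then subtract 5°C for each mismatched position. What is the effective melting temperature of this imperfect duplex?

37°C

Primer base counts: A=7, T=4, G=6, C=4 → A+T=11, G+C=10
Perfect-match Tm = 2(11) + 4(10) = 22 + 40 = 62°C
Mismatches (positions where the bases are not complementary): 5 (at positions 3, 6, 7, 9, 17)
Effective Tm = 62 − 5×5 = 62 − 25 = 37°C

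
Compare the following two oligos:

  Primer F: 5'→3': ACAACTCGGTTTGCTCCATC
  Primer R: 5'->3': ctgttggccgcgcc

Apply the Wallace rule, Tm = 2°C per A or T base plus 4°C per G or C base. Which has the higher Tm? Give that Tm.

Primer F, 60°C

Primer F: A+T=10, G+C=10 → Tm = 2(10)+4(10) = 60°C
Primer R: A+T=3, G+C=11 → Tm = 2(3)+4(11) = 50°C
60°C vs 50°C → primer F is higher.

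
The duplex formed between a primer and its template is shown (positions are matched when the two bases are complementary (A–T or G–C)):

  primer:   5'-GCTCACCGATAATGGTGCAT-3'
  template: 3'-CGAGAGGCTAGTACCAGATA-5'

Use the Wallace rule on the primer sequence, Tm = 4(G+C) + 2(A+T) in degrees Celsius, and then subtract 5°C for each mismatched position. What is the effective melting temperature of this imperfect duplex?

Primer base counts: A=5, T=5, G=5, C=5 → A+T=10, G+C=10
Perfect-match Tm = 2(10) + 4(10) = 20 + 40 = 60°C
Mismatches (positions where the bases are not complementary): 4 (at positions 5, 11, 17, 18)
Effective Tm = 60 − 4×5 = 60 − 20 = 40°C

40°C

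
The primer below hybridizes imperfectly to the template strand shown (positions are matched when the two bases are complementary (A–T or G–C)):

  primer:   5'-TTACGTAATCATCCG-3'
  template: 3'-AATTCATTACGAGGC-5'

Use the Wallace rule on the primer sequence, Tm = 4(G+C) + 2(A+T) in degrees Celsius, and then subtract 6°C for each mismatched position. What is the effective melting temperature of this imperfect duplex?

24°C

Primer base counts: A=4, T=5, G=2, C=4 → A+T=9, G+C=6
Perfect-match Tm = 2(9) + 4(6) = 18 + 24 = 42°C
Mismatches (positions where the bases are not complementary): 3 (at positions 4, 10, 11)
Effective Tm = 42 − 3×6 = 42 − 18 = 24°C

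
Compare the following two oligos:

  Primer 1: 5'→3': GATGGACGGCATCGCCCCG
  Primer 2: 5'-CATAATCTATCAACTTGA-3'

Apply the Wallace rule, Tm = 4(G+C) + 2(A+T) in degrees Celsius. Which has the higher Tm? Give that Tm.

Primer 1, 66°C

Primer 1: A+T=5, G+C=14 → Tm = 2(5)+4(14) = 66°C
Primer 2: A+T=13, G+C=5 → Tm = 2(13)+4(5) = 46°C
66°C vs 46°C → primer 1 is higher.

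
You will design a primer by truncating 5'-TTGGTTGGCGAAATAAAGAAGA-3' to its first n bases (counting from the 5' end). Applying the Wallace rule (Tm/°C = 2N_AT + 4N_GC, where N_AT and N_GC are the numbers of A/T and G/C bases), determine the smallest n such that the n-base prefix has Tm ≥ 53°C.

First 19 bases: TTGGTTGGCGAAATAAAGA → Tm = 52°C (< 53°C)
First 20 bases: TTGGTTGGCGAAATAAAGAA → Tm = 54°C (≥ 53°C)
Since every base adds ≥2°C, Tm only increases with n, so the threshold is first crossed at n = 20.

n = 20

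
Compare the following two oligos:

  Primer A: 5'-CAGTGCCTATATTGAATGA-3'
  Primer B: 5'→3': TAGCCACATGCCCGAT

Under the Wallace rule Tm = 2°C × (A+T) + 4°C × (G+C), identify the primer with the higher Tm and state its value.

Primer A: A+T=12, G+C=7 → Tm = 2(12)+4(7) = 52°C
Primer B: A+T=7, G+C=9 → Tm = 2(7)+4(9) = 50°C
52°C vs 50°C → primer A is higher.

Primer A, 52°C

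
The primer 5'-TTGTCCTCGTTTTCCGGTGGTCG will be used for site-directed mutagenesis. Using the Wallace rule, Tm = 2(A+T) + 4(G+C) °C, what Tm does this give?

72°C

Base counts: T=10, A=0, G=7, C=6
So N_AT = 10 and N_GC = 13.
Tm = 2×10 + 4×13 = 72°C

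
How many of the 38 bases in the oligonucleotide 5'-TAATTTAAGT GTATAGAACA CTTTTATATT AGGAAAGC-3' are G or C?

9

C=3, A=15, T=14, G=6
Total G or C: 6 + 3 = 9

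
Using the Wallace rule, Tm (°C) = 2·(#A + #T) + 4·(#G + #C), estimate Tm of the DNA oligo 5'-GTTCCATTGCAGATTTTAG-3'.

Counting bases: A=4, T=8, C=3, G=4
A+T = 12, G+C = 7
Tm = 2(12) + 4(7) = 24 + 28 = 52°C

52°C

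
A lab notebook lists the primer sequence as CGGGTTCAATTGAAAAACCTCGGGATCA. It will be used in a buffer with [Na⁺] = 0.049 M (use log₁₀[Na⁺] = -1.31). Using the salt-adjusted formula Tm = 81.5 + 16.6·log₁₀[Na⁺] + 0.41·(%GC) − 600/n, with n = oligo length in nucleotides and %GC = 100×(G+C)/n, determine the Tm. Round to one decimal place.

57.4°C

Length n = 28. Counting bases: G=7, T=6, A=9, C=6
G+C = 13, so %GC = 13/28 × 100 = 46.429%
Salt term: 16.6 × (-1.31) = -21.746
GC term: 0.41 × 46.429 = 19.036; length term: −600/28 = −21.429
Tm = 81.5 + (-21.746) + 19.036 − 21.429 = 57.361 → 57.4°C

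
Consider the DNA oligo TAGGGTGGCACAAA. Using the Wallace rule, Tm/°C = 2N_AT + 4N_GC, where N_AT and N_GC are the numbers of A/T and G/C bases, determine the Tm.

A=5, C=2, T=2, G=5
So N_AT = 7 and N_GC = 7.
Tm = 2(7) + 4(7) = 14 + 28 = 42°C

42°C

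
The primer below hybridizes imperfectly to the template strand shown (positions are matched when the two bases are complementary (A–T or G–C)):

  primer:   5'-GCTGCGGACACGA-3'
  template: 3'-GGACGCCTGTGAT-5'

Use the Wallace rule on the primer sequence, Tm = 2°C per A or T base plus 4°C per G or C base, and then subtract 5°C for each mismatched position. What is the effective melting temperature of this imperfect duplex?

34°C

Primer base counts: A=3, T=1, G=5, C=4 → A+T=4, G+C=9
Perfect-match Tm = 2(4) + 4(9) = 8 + 36 = 44°C
Mismatches (positions where the bases are not complementary): 2 (at positions 1, 12)
Effective Tm = 44 − 2×5 = 44 − 10 = 34°C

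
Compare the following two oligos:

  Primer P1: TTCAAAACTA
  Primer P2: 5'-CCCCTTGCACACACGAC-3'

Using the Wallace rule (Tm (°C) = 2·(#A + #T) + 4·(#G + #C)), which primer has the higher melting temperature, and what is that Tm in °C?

Primer P1: A+T=8, G+C=2 → Tm = 2(8)+4(2) = 24°C
Primer P2: A+T=6, G+C=11 → Tm = 2(6)+4(11) = 56°C
24°C vs 56°C → primer P2 is higher.

Primer P2, 56°C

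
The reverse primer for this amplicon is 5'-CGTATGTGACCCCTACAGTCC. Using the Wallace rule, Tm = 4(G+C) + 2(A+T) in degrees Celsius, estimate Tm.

66°C

Scanning the sequence gives G=4, A=4, C=8, T=5.
A+T = 9, G+C = 12
Tm = 4·12 + 2·9 = 48 + 18 = 66°C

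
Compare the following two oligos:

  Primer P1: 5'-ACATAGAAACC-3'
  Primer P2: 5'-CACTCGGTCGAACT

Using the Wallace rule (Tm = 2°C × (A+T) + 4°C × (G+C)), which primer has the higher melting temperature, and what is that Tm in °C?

Primer P1: A+T=7, G+C=4 → Tm = 2(7)+4(4) = 30°C
Primer P2: A+T=6, G+C=8 → Tm = 2(6)+4(8) = 44°C
30°C vs 44°C → primer P2 is higher.

Primer P2, 44°C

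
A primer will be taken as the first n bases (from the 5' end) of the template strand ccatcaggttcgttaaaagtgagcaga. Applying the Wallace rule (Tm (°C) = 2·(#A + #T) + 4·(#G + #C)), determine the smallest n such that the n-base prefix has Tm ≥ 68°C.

First 23 bases: CCATCAGGTTCGTTAAAAGTGAG → Tm = 66°C (< 68°C)
First 24 bases: CCATCAGGTTCGTTAAAAGTGAGC → Tm = 70°C (≥ 68°C)
Since every base adds ≥2°C, Tm only increases with n, so the threshold is first crossed at n = 24.

n = 24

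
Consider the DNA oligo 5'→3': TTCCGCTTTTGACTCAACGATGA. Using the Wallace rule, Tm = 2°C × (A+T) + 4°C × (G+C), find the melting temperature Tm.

Base counts: A=5, G=4, T=8, C=6
So N_AT = 13 and N_GC = 10.
Tm = 4·10 + 2·13 = 40 + 26 = 66°C

66°C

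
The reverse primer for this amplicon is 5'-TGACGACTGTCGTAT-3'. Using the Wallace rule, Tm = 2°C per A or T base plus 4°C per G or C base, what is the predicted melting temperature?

C=3, A=3, G=4, T=5
AT pairs contribute 8, GC pairs contribute 7.
Tm = 2×8 + 4×7 = 44°C

44°C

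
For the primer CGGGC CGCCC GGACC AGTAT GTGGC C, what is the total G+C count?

Scanning the sequence gives C=10, T=3, A=3, G=10.
Total G or C: 10 + 10 = 20

20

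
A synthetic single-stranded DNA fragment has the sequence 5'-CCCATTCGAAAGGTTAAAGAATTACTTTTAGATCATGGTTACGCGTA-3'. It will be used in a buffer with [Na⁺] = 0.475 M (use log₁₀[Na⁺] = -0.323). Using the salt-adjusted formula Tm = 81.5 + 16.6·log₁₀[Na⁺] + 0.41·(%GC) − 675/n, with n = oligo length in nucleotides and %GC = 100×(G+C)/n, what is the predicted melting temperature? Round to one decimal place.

Length n = 47. Base counts: G=9, T=15, C=8, A=15
G+C = 17, so %GC = 17/47 × 100 = 36.17%
Salt term: 16.6 × (-0.323) = -5.362
GC term: 0.41 × 36.17 = 14.83; length term: −675/47 = −14.362
Tm = 81.5 + (-5.362) + 14.83 − 14.362 = 76.606 → 76.6°C

76.6°C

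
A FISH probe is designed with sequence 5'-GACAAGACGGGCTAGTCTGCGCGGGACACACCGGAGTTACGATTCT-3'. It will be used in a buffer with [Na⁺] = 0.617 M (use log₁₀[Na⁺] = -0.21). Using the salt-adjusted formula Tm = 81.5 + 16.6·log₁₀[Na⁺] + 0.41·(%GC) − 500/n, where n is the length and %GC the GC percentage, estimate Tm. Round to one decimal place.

Length n = 46. Base counts: G=15, C=12, T=8, A=11
G+C = 27, so %GC = 27/46 × 100 = 58.696%
Salt term: 16.6 × (-0.21) = -3.486
GC term: 0.41 × 58.696 = 24.065; length term: −500/46 = −10.87
Tm = 81.5 + (-3.486) + 24.065 − 10.87 = 91.209 → 91.2°C

91.2°C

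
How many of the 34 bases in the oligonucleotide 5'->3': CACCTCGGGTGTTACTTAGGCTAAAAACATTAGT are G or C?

Scanning the sequence gives G=7, T=10, A=10, C=7.
Total G or C: 7 + 7 = 14

14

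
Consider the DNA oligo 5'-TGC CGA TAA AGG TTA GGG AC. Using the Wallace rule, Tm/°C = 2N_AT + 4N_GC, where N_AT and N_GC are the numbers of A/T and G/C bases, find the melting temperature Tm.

60°C

T=4, A=6, G=7, C=3
So N_AT = 10 and N_GC = 10.
Tm = 2(10) + 4(10) = 20 + 40 = 60°C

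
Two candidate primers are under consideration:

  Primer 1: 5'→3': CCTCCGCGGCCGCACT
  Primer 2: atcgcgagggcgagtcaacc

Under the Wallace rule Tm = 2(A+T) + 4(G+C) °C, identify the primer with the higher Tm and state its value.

Primer 1: A+T=3, G+C=13 → Tm = 2(3)+4(13) = 58°C
Primer 2: A+T=7, G+C=13 → Tm = 2(7)+4(13) = 66°C
58°C vs 66°C → primer 2 is higher.

Primer 2, 66°C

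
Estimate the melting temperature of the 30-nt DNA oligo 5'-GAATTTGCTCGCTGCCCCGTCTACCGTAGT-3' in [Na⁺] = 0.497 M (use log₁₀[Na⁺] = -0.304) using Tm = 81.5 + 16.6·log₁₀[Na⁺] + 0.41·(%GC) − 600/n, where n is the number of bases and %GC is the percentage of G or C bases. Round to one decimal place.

79.7°C

Length n = 30. Base counts: A=4, C=10, T=9, G=7
G+C = 17, so %GC = 17/30 × 100 = 56.667%
Salt term: 16.6 × (-0.304) = -5.046
GC term: 0.41 × 56.667 = 23.233; length term: −600/30 = −20
Tm = 81.5 + (-5.046) + 23.233 − 20 = 79.687 → 79.7°C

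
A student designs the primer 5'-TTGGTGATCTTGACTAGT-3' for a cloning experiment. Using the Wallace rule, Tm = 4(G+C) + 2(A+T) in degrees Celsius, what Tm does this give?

Counting bases: G=5, T=8, C=2, A=3
So N_AT = 11 and N_GC = 7.
Tm = 4·7 + 2·11 = 28 + 22 = 50°C

50°C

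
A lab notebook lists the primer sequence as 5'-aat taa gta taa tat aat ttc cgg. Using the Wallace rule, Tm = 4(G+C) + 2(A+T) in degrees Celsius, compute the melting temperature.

58°C

A=10, T=9, C=2, G=3
AT pairs contribute 19, GC pairs contribute 5.
Tm = 2×19 + 4×5 = 58°C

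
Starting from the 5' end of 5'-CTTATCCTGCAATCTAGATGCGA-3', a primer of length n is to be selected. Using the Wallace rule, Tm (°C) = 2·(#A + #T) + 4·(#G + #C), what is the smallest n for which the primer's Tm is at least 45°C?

First 16 bases: CTTATCCTGCAATCTA → Tm = 44°C (< 45°C)
First 17 bases: CTTATCCTGCAATCTAG → Tm = 48°C (≥ 45°C)
Since every base adds ≥2°C, Tm only increases with n, so the threshold is first crossed at n = 17.

n = 17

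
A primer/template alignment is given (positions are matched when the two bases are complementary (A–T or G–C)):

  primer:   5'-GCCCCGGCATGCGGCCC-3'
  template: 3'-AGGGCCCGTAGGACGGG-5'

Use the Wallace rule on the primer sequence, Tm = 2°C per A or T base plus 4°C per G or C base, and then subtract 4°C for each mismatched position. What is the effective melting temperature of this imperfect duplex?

48°C

Primer base counts: A=1, T=1, G=6, C=9 → A+T=2, G+C=15
Perfect-match Tm = 2(2) + 4(15) = 4 + 60 = 64°C
Mismatches (positions where the bases are not complementary): 4 (at positions 1, 5, 11, 13)
Effective Tm = 64 − 4×4 = 64 − 16 = 48°C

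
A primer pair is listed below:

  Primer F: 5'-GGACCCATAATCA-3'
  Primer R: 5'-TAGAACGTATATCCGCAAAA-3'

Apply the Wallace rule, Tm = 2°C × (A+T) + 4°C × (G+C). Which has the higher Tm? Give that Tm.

Primer F: A+T=7, G+C=6 → Tm = 2(7)+4(6) = 38°C
Primer R: A+T=13, G+C=7 → Tm = 2(13)+4(7) = 54°C
38°C vs 54°C → primer R is higher.

Primer R, 54°C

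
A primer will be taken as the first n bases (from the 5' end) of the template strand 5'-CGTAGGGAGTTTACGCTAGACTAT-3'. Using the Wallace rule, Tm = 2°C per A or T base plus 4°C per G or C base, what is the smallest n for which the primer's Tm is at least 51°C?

First 16 bases: CGTAGGGAGTTTACGC → Tm = 50°C (< 51°C)
First 17 bases: CGTAGGGAGTTTACGCT → Tm = 52°C (≥ 51°C)
Since every base adds ≥2°C, Tm only increases with n, so the threshold is first crossed at n = 17.

n = 17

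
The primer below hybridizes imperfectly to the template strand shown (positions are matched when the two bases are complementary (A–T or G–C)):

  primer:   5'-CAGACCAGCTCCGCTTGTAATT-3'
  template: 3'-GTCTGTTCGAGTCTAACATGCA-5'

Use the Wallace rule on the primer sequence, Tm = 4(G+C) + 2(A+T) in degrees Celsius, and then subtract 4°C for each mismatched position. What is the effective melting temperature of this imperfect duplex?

Primer base counts: A=5, T=6, G=4, C=7 → A+T=11, G+C=11
Perfect-match Tm = 2(11) + 4(11) = 22 + 44 = 66°C
Mismatches (positions where the bases are not complementary): 5 (at positions 6, 12, 14, 20, 21)
Effective Tm = 66 − 5×4 = 66 − 20 = 46°C

46°C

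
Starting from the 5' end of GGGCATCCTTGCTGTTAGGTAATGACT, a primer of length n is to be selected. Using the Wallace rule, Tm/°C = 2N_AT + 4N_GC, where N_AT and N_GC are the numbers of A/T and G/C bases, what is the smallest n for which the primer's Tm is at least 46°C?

n = 14

First 13 bases: GGGCATCCTTGCT → Tm = 42°C (< 46°C)
First 14 bases: GGGCATCCTTGCTG → Tm = 46°C (≥ 46°C)
Each additional base adds 2°C (A/T) or 4°C (G/C), so Tm is non-decreasing in n; n = 14 is the first length to reach 46°C.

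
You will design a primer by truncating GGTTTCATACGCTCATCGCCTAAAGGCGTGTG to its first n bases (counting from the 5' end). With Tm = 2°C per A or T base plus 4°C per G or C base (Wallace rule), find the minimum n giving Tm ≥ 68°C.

First 22 bases: GGTTTCATACGCTCATCGCCTA → Tm = 66°C (< 68°C)
First 23 bases: GGTTTCATACGCTCATCGCCTAA → Tm = 68°C (≥ 68°C)
Since every base adds ≥2°C, Tm only increases with n, so the threshold is first crossed at n = 23.

n = 23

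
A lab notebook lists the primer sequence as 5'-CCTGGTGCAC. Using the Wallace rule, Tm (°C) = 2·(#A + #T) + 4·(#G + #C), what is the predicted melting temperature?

34°C

G=3, A=1, C=4, T=2
AT pairs contribute 3, GC pairs contribute 7.
Tm = 2×3 + 4×7 = 34°C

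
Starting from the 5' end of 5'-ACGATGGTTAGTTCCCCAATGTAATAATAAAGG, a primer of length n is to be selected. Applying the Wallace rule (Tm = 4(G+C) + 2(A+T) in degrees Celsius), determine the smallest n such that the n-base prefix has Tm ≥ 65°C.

n = 23

First 22 bases: ACGATGGTTAGTTCCCCAATGT → Tm = 64°C (< 65°C)
First 23 bases: ACGATGGTTAGTTCCCCAATGTA → Tm = 66°C (≥ 65°C)
Each additional base adds 2°C (A/T) or 4°C (G/C), so Tm is non-decreasing in n; n = 23 is the first length to reach 65°C.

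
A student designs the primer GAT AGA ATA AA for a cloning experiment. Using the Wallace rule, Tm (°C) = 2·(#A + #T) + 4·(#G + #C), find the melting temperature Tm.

Counting bases: C=0, T=2, A=7, G=2
A+T = 9, G+C = 2
Tm = 2×9 + 4×2 = 26°C

26°C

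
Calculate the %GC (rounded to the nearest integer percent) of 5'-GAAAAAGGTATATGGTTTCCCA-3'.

36%

Scanning the sequence gives C=3, G=5, A=8, T=6.
G+C = 5 + 3 = 8 out of 22 bases
%GC = 8/22 × 100 = 36.36% ≈ 36%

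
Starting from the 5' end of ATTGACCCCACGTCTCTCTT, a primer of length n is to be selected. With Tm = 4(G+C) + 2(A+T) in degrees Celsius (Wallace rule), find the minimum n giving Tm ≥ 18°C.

n = 7

First 6 bases: ATTGAC → Tm = 16°C (< 18°C)
First 7 bases: ATTGACC → Tm = 20°C (≥ 18°C)
Each additional base adds 2°C (A/T) or 4°C (G/C), so Tm is non-decreasing in n; n = 7 is the first length to reach 18°C.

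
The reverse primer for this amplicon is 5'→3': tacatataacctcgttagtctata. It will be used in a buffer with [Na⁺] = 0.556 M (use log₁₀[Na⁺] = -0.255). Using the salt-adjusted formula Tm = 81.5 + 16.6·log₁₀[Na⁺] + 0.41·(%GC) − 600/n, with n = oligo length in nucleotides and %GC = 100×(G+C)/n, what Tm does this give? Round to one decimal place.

64.2°C

Length n = 24. Scanning the sequence gives C=5, G=2, A=8, T=9.
G+C = 7, so %GC = 7/24 × 100 = 29.167%
Salt term: 16.6 × (-0.255) = -4.233
GC term: 0.41 × 29.167 = 11.958; length term: −600/24 = −25
Tm = 81.5 + (-4.233) + 11.958 − 25 = 64.225 → 64.2°C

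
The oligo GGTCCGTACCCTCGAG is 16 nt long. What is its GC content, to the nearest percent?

Counting bases: T=3, A=2, C=6, G=5
G+C = 5 + 6 = 11 out of 16 bases
%GC = 11/16 × 100 = 68.75% ≈ 69%

69%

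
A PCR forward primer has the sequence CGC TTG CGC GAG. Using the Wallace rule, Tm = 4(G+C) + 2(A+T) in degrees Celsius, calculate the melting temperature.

42°C

Counting bases: C=4, A=1, G=5, T=2
So N_AT = 3 and N_GC = 9.
Tm = 4·9 + 2·3 = 36 + 6 = 42°C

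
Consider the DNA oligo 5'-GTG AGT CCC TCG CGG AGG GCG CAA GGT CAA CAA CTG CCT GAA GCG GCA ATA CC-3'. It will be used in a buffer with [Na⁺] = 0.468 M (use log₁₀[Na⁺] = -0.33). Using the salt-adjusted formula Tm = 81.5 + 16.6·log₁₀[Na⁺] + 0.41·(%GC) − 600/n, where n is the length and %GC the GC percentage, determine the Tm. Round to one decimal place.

90.2°C

Length n = 53. A=13, C=16, T=7, G=17
G+C = 33, so %GC = 33/53 × 100 = 62.264%
Salt term: 16.6 × (-0.33) = -5.478
GC term: 0.41 × 62.264 = 25.528; length term: −600/53 = −11.321
Tm = 81.5 + (-5.478) + 25.528 − 11.321 = 90.229 → 90.2°C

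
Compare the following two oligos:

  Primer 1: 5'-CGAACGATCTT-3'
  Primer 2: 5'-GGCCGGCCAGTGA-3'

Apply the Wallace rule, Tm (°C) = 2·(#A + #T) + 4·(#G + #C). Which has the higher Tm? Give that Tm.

Primer 1: A+T=6, G+C=5 → Tm = 2(6)+4(5) = 32°C
Primer 2: A+T=3, G+C=10 → Tm = 2(3)+4(10) = 46°C
32°C vs 46°C → primer 2 is higher.

Primer 2, 46°C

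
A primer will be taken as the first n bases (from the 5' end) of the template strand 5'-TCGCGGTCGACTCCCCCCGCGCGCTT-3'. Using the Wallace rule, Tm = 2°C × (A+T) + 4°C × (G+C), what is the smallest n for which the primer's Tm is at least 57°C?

First 16 bases: TCGCGGTCGACTCCCC → Tm = 56°C (< 57°C)
First 17 bases: TCGCGGTCGACTCCCCC → Tm = 60°C (≥ 57°C)
Each additional base adds 2°C (A/T) or 4°C (G/C), so Tm is non-decreasing in n; n = 17 is the first length to reach 57°C.

n = 17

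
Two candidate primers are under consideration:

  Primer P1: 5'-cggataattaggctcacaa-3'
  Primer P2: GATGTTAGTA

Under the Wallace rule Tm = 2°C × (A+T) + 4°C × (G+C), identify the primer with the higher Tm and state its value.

Primer P1, 54°C

Primer P1: A+T=11, G+C=8 → Tm = 2(11)+4(8) = 54°C
Primer P2: A+T=7, G+C=3 → Tm = 2(7)+4(3) = 26°C
54°C vs 26°C → primer P1 is higher.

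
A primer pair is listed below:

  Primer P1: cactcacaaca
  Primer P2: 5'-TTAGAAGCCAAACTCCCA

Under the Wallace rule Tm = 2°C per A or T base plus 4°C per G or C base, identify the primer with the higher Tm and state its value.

Primer P2, 52°C

Primer P1: A+T=6, G+C=5 → Tm = 2(6)+4(5) = 32°C
Primer P2: A+T=10, G+C=8 → Tm = 2(10)+4(8) = 52°C
32°C vs 52°C → primer P2 is higher.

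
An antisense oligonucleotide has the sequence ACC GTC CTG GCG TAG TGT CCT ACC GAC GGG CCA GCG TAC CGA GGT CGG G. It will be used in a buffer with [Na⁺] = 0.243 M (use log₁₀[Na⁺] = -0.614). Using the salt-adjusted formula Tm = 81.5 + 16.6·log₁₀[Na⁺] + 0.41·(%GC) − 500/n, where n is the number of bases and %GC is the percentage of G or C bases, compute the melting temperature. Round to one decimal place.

Length n = 49. T=8, C=16, A=7, G=18
G+C = 34, so %GC = 34/49 × 100 = 69.388%
Salt term: 16.6 × (-0.614) = -10.192
GC term: 0.41 × 69.388 = 28.449; length term: −500/49 = −10.204
Tm = 81.5 + (-10.192) + 28.449 − 10.204 = 89.553 → 89.6°C

89.6°C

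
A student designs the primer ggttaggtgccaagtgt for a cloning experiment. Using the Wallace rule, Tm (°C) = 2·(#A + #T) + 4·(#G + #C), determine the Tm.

52°C

T=5, A=3, G=7, C=2
A+T = 8, G+C = 9
Tm = 2(8) + 4(9) = 16 + 36 = 52°C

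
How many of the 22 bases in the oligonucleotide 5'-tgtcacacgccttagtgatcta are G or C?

10

Base counts: C=6, T=7, A=5, G=4
Total G or C: 4 + 6 = 10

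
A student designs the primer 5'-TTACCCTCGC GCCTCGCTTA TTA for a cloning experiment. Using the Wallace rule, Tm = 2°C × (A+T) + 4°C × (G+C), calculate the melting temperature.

Scanning the sequence gives C=9, T=8, A=3, G=3.
AT pairs contribute 11, GC pairs contribute 12.
Tm = 4·12 + 2·11 = 48 + 22 = 70°C

70°C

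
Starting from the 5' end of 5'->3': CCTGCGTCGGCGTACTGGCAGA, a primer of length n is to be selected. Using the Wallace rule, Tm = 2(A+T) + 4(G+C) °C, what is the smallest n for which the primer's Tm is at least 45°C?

n = 13

First 12 bases: CCTGCGTCGGCG → Tm = 44°C (< 45°C)
First 13 bases: CCTGCGTCGGCGT → Tm = 46°C (≥ 45°C)
Since every base adds ≥2°C, Tm only increases with n, so the threshold is first crossed at n = 13.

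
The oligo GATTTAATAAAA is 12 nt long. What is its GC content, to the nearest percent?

8%

Scanning the sequence gives C=0, G=1, A=7, T=4.
G+C = 1 + 0 = 1 out of 12 bases
%GC = 1/12 × 100 = 8.333% ≈ 8%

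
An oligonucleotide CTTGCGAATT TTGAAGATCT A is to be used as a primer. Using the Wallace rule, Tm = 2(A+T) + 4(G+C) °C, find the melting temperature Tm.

56°C

Scanning the sequence gives C=3, G=4, T=8, A=6.
AT pairs contribute 14, GC pairs contribute 7.
Tm = 2×14 + 4×7 = 56°C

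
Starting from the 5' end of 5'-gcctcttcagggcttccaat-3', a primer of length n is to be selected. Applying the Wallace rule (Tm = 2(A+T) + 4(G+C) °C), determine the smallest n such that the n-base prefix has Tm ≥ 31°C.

First 9 bases: GCCTCTTCA → Tm = 28°C (< 31°C)
First 10 bases: GCCTCTTCAG → Tm = 32°C (≥ 31°C)
Since every base adds ≥2°C, Tm only increases with n, so the threshold is first crossed at n = 10.

n = 10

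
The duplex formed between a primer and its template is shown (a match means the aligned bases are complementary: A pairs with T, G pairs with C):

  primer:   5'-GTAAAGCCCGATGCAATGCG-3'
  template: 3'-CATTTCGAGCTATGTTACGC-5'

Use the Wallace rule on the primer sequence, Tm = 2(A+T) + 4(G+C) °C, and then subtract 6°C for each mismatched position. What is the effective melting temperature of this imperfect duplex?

Primer base counts: A=6, T=3, G=6, C=5 → A+T=9, G+C=11
Perfect-match Tm = 2(9) + 4(11) = 18 + 44 = 62°C
Mismatches (positions where the bases are not complementary): 2 (at positions 8, 13)
Effective Tm = 62 − 2×6 = 62 − 12 = 50°C

50°C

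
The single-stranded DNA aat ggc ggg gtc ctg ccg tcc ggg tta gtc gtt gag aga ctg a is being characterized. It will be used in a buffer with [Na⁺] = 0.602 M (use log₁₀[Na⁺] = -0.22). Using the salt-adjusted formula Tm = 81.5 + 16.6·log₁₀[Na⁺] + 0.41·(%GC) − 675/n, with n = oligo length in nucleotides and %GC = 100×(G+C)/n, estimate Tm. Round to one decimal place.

Length n = 43. Counting bases: A=7, T=10, G=17, C=9
G+C = 26, so %GC = 26/43 × 100 = 60.465%
Salt term: 16.6 × (-0.22) = -3.652
GC term: 0.41 × 60.465 = 24.791; length term: −675/43 = −15.698
Tm = 81.5 + (-3.652) + 24.791 − 15.698 = 86.941 → 86.9°C

86.9°C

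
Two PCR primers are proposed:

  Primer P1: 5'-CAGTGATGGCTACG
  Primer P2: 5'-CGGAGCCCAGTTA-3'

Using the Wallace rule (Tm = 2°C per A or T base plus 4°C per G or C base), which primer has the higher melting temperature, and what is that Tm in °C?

Primer P1, 44°C

Primer P1: A+T=6, G+C=8 → Tm = 2(6)+4(8) = 44°C
Primer P2: A+T=5, G+C=8 → Tm = 2(5)+4(8) = 42°C
44°C vs 42°C → primer P1 is higher.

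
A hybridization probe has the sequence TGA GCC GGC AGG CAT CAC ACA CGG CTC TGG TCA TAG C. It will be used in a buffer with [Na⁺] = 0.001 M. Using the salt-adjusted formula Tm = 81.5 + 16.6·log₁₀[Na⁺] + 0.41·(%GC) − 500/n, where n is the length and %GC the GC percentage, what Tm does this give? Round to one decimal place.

Length n = 37. Counting bases: A=8, C=12, T=6, G=11
G+C = 23, so %GC = 23/37 × 100 = 62.162%
Salt term: 16.6 × (-3) = -49.8
GC term: 0.41 × 62.162 = 25.486; length term: −500/37 = −13.514
Tm = 81.5 + (-49.8) + 25.486 − 13.514 = 43.672 → 43.7°C

43.7°C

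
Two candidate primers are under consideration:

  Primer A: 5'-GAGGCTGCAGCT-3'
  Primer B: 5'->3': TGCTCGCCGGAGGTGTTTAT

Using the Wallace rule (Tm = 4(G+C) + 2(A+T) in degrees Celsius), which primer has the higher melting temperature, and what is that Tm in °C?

Primer A: A+T=4, G+C=8 → Tm = 2(4)+4(8) = 40°C
Primer B: A+T=9, G+C=11 → Tm = 2(9)+4(11) = 62°C
40°C vs 62°C → primer B is higher.

Primer B, 62°C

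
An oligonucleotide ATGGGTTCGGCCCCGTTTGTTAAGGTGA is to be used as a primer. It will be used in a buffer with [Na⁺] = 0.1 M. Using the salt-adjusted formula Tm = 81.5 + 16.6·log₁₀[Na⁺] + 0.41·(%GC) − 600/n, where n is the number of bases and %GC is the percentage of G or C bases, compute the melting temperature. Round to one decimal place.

Length n = 28. G=10, A=4, T=9, C=5
G+C = 15, so %GC = 15/28 × 100 = 53.571%
Salt term: 16.6 × (-1) = -16.6
GC term: 0.41 × 53.571 = 21.964; length term: −600/28 = −21.429
Tm = 81.5 + (-16.6) + 21.964 − 21.429 = 65.435 → 65.4°C

65.4°C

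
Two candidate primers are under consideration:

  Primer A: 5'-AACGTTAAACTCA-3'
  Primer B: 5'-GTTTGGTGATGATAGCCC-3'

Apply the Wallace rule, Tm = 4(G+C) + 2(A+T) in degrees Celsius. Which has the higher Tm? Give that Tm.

Primer A: A+T=9, G+C=4 → Tm = 2(9)+4(4) = 34°C
Primer B: A+T=9, G+C=9 → Tm = 2(9)+4(9) = 54°C
34°C vs 54°C → primer B is higher.

Primer B, 54°C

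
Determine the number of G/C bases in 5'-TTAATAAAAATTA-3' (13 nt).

0

Counting bases: C=0, G=0, A=8, T=5
Total G or C: 0 + 0 = 0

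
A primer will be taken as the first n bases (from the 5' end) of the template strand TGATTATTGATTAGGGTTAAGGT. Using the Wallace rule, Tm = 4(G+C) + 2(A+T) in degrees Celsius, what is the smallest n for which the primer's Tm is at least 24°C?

n = 10

First 9 bases: TGATTATTG → Tm = 22°C (< 24°C)
First 10 bases: TGATTATTGA → Tm = 24°C (≥ 24°C)
Since every base adds ≥2°C, Tm only increases with n, so the threshold is first crossed at n = 10.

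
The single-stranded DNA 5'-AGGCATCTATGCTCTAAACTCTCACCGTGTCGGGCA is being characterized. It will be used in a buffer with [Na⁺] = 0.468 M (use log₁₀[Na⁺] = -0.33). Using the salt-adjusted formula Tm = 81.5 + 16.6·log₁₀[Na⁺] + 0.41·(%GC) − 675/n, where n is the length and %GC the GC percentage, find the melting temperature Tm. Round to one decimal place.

78.9°C

Length n = 36. A=8, T=9, C=11, G=8
G+C = 19, so %GC = 19/36 × 100 = 52.778%
Salt term: 16.6 × (-0.33) = -5.478
GC term: 0.41 × 52.778 = 21.639; length term: −675/36 = −18.75
Tm = 81.5 + (-5.478) + 21.639 − 18.75 = 78.911 → 78.9°C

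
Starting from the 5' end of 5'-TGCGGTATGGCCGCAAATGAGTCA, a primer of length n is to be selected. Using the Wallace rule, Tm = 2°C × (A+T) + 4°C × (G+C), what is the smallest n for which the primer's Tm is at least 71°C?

n = 23

First 22 bases: TGCGGTATGGCCGCAAATGAGT → Tm = 68°C (< 71°C)
First 23 bases: TGCGGTATGGCCGCAAATGAGTC → Tm = 72°C (≥ 71°C)
Each additional base adds 2°C (A/T) or 4°C (G/C), so Tm is non-decreasing in n; n = 23 is the first length to reach 71°C.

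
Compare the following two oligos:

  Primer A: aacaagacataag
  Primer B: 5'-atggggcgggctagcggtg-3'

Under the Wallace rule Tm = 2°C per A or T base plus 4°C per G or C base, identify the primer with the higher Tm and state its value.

Primer A: A+T=9, G+C=4 → Tm = 2(9)+4(4) = 34°C
Primer B: A+T=5, G+C=14 → Tm = 2(5)+4(14) = 66°C
34°C vs 66°C → primer B is higher.

Primer B, 66°C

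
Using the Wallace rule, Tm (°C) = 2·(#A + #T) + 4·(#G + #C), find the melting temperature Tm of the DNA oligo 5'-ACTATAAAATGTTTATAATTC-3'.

48°C

Base counts: C=2, T=9, G=1, A=9
AT pairs contribute 18, GC pairs contribute 3.
Tm = 2(18) + 4(3) = 36 + 12 = 48°C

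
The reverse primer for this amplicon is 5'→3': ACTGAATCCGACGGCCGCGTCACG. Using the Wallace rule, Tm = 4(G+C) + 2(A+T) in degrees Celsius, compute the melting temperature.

80°C

Base counts: A=5, C=9, T=3, G=7
AT pairs contribute 8, GC pairs contribute 16.
Tm = 2×8 + 4×16 = 80°C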